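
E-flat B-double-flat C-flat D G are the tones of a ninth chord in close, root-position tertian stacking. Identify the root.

C-flat

Arranged so that each adjacent pair is a third by letter name: C-flat – E-flat – G – B-double-flat – D.
The bottom of that stack, C-flat, is the root (this is C-flat dominant seventh sharp nine sharp five).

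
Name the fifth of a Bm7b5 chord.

Root of Bm7b5 = B. The 5th is a diminished 5th: B up a diminished 5th → F.

F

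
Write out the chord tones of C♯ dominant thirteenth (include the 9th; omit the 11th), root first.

C♯ dominant thirteenth is a dominant thirteenth built on C#.
root → C#
3rd (major 3rd) → E#
5th (perfect 5th) → G#
7th (minor 7th) → B
9th (major 9th) → D#
13th (major 13th) → A#

C#, E#, G#, B, D#, A#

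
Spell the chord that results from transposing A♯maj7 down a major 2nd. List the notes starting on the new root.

A major 2nd down from A♯ is G♯, so the new chord is G♯ major seventh.
Root: G♯
Major 3rd (3rd): B♯
Perfect 5th (5th): D♯
Major 7th (7th): F𝄪

G♯  B♯  D♯  F𝄪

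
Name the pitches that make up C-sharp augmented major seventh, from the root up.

C-sharp, E-sharp, G-double-sharp, B-sharp

Root C-sharp, quality augmented major seventh:
C-sharp — root
E-sharp — major 3rd
G-double-sharp — augmented 5th
B-sharp — major 7th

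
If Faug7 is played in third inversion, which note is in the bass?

Faug7 = F–A–C#–Eb. Third inversion → seventh in the bass = Eb.

Eb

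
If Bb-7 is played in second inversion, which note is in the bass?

Bb-7 in root position is Bb–Db–F–Ab.
Second inversion places the fifth in the bass, which is F.

F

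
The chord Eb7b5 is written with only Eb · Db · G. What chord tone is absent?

The full Eb7b5 chord is Eb, G, Bbb, Db.
Comparing with the voicing, the diminished 5th (5th) — Bbb — is absent.

Bbb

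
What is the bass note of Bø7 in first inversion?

Bø7 = B–D–F–A. First inversion → third in the bass = D.

D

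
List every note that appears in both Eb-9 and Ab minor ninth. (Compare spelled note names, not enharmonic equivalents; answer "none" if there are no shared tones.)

Eb  Gb  Bb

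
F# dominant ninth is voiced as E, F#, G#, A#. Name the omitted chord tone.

C#

F# dominant ninth = F#, A#, C#, E, G#. The voicing lacks the 5th (perfect 5th), C#.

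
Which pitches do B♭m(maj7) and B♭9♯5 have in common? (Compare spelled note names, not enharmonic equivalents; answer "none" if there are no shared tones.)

Bb

B♭m(maj7): Bb Db F A
B♭9♯5: Bb D F# Ab C
Common to both → Bb.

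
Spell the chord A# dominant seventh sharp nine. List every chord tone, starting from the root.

A-sharp  C-double-sharp  E-sharp  G-sharp  B-double-sharp

Root A-sharp, quality dominant seventh sharp nine:
A-sharp — root
C-double-sharp — major 3rd
E-sharp — perfect 5th
G-sharp — minor 7th
B-double-sharp — augmented 9th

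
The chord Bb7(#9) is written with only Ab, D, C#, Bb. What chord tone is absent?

F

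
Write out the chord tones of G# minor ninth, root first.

Root G#, quality minor ninth:
root → G#
3rd (minor 3rd) → B
5th (perfect 5th) → D#
7th (minor 7th) → F#
9th (major 9th) → A#

G#  B  D#  F#  A#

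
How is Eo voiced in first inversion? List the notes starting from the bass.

In root position, Eo is E–G–B♭.
First inversion puts the third (G) in the bass.

G  B♭  E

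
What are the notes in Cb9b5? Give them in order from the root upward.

Cb9b5: dominant ninth flat five on Cb.
- root: Cb
- major 3rd: Eb
- diminished 5th: Gbb
- minor 7th: Bbb
- major 9th: Db

Cb Eb Gbb Bbb Db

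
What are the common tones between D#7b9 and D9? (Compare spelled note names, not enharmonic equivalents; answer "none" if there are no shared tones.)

E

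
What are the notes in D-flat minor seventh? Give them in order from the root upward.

D-flat minor seventh is a minor seventh built on D-flat.
D-flat — root
F-flat — minor 3rd
A-flat — perfect 5th
C-flat — minor 7th

D-flat  F-flat  A-flat  C-flat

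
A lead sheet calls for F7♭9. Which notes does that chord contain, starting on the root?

F7♭9: dominant seventh flat nine on F.
Root: F
Major 3rd (3rd): A
Perfect 5th (5th): C
Minor 7th (7th): E♭
Minor 9th (9th): G♭

F, A, C, E♭, G♭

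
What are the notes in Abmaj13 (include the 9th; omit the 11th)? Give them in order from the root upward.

Abmaj13 is a major thirteenth built on A♭.
A♭ — root
C — major 3rd
E♭ — perfect 5th
G — major 7th
B♭ — major 9th
F — major 13th

A♭, C, E♭, G, B♭, F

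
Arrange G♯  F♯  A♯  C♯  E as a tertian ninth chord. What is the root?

Arranged so that each adjacent pair is a third by letter name: F♯ – A♯ – C♯ – E – G♯.
The bottom of that stack, F♯, is the root (this is F♯ dominant ninth).

F♯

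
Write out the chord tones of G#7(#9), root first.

G# B# D# F# A##

G#7(#9): dominant seventh sharp nine on G#.
Root: G#
Major 3rd (3rd): B#
Perfect 5th (5th): D#
Minor 7th (7th): F#
Augmented 9th (9th): A##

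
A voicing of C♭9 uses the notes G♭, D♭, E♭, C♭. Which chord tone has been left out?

B𝄫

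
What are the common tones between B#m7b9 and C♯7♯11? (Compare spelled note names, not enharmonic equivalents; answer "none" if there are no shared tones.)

B#m7b9 = B♯, D♯, F𝄪, A♯, C♯.
C♯7♯11 = C♯, E♯, G♯, B, F𝄪.
Shared: F𝄪, C♯.

F𝄪 C♯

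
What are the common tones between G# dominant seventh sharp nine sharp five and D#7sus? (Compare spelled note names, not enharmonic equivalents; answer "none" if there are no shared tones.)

G# dominant seventh sharp nine sharp five = G#, B#, D##, F#, A##.
D#7sus = D#, G#, A#, C#.
Shared: G#.

G#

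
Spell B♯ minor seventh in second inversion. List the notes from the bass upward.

F##, A#, B#, D#

B♯ minor seventh = B#–D#–F##–A#; second inversion → fifth (F##) lowest.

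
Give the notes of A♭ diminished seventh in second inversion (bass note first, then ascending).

E-double-flat  G-double-flat  A-flat  C-flat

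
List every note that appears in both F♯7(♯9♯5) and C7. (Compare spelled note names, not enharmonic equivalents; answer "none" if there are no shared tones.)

F♯7(♯9♯5): F# A# C## E G##
C7: C E G Bb
Common to both → E.

E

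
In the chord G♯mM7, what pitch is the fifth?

Root of G♯mM7 = G#. The 5th is a perfect 5th: G# up a perfect 5th → D#.

D#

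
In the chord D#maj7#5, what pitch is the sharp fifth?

A𝄪

Root of D#maj7#5 = D♯. The 5th is an augmented 5th: D♯ up an augmented 5th → A𝄪.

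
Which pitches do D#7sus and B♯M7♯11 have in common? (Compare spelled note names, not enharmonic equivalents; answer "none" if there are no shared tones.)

none

D#7sus = D♯, G♯, A♯, C♯.
B♯M7♯11 = B♯, D𝄪, F𝄪, A𝄪, E𝄪.
Shared: none.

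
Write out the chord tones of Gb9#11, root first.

Gb  Bb  Db  Fb  Ab  C

Gb9#11: dominant ninth sharp eleven on Gb.
Root: Gb
Major 3rd (3rd): Bb
Perfect 5th (5th): Db
Minor 7th (7th): Fb
Major 9th (9th): Ab
Augmented 11th (11th): C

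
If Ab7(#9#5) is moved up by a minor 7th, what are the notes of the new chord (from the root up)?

Transposed root: Ab → Gb (minor 7th up). So we spell Gb dominant seventh sharp nine sharp five:
- root: Gb
- major 3rd: Bb
- augmented 5th: D
- minor 7th: Fb
- augmented 9th: A

Gb, Bb, D, Fb, A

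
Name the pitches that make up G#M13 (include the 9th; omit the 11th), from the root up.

G♯ – B♯ – D♯ – F𝄪 – A♯ – E♯

G#M13 is a major thirteenth built on G♯.
- root: G♯
- major 3rd: B♯
- perfect 5th: D♯
- major 7th: F𝄪
- major 9th: A♯
- major 13th: E♯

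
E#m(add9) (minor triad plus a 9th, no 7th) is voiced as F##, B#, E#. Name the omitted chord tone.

The full E#m(add9) chord is E#, G#, B#, F##.
Comparing with the voicing, the minor 3rd (3rd) — G# — is absent.

G#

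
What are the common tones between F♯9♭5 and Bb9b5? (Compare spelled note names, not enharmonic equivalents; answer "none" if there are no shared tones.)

C

F♯9♭5: F# A# C E G#
Bb9b5: Bb D Fb Ab C
Common to both → C.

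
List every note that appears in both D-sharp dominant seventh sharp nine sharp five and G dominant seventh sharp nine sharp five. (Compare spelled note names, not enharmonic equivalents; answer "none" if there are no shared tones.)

D-sharp dominant seventh sharp nine sharp five = D-sharp, F-double-sharp, A-double-sharp, C-sharp, E-double-sharp.
G dominant seventh sharp nine sharp five = G, B, D-sharp, F, A-sharp.
Shared: D-sharp.

D-sharp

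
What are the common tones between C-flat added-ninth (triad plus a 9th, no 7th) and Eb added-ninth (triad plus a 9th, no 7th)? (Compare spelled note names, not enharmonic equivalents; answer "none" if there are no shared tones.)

C-flat added-ninth = C-flat, E-flat, G-flat, D-flat.
Eb added-ninth = E-flat, G, B-flat, F.
Shared: E-flat.

E-flat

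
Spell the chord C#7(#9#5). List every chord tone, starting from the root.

C#, E#, G##, B, D##

Root C#, quality dominant seventh sharp nine sharp five:
root → C#
3rd (major 3rd) → E#
5th (augmented 5th) → G##
7th (minor 7th) → B
9th (augmented 9th) → D##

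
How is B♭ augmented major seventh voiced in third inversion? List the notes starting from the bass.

A B-flat D F-sharp

In root position, B♭ augmented major seventh is B-flat–D–F-sharp–A.
Third inversion puts the seventh (A) in the bass.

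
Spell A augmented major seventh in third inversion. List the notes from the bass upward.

In root position, A augmented major seventh is A–C-sharp–E-sharp–G-sharp.
Third inversion puts the seventh (G-sharp) in the bass.

G-sharp  A  C-sharp  E-sharp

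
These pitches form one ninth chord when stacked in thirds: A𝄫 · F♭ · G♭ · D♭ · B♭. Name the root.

Stacking in thirds gives G♭ – B♭ – D♭ – F♭ – A𝄫, so G♭ is the root — G♭ dominant seventh flat nine.

G♭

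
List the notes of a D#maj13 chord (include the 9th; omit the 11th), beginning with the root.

Root D#, quality major thirteenth:
D# — root
F## — major 3rd
A# — perfect 5th
C## — major 7th
E# — major 9th
B# — major 13th

D# – F## – A# – C## – E# – B#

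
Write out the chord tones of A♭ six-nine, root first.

A-flat, C, E-flat, F, B-flat

A♭ six-nine: six-nine on A-flat.
- root: A-flat
- major 3rd: C
- perfect 5th: E-flat
- major 6th: F
- major 9th: B-flat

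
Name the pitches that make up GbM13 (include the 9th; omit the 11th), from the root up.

GbM13 is a major thirteenth built on G♭.
Root: G♭
Major 3rd (3rd): B♭
Perfect 5th (5th): D♭
Major 7th (7th): F
Major 9th (9th): A♭
Major 13th (13th): E♭

G♭, B♭, D♭, F, A♭, E♭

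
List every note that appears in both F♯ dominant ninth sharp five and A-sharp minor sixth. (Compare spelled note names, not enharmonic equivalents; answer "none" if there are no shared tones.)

F♯ dominant ninth sharp five = F♯, A♯, C𝄪, E, G♯.
A-sharp minor sixth = A♯, C♯, E♯, F𝄪.
Shared: A♯.

A♯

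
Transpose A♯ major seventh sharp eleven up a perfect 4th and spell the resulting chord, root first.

A perfect 4th up from A-sharp is D-sharp, so the new chord is D-sharp major seventh sharp eleven.
root → D-sharp
3rd (major 3rd) → F-double-sharp
5th (perfect 5th) → A-sharp
7th (major 7th) → C-double-sharp
11th (augmented 11th) → G-double-sharp

D-sharp, F-double-sharp, A-sharp, C-double-sharp, G-double-sharp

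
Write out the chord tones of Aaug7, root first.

Aaug7: augmented seventh on A.
- root: A
- major 3rd: C♯
- augmented 5th: E♯
- minor 7th: G

A C♯ E♯ G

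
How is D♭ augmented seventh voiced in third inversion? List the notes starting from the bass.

In root position, D♭ augmented seventh is Db–F–A–Cb.
Third inversion puts the seventh (Cb) in the bass.

Cb – Db – F – A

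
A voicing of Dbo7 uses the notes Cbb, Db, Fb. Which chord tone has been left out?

The full Dbo7 chord is Db, Fb, Abb, Cbb.
Comparing with the voicing, the diminished 5th (5th) — Abb — is absent.

Abb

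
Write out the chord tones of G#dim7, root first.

Root G#, quality diminished seventh:
G# — root
B — minor 3rd
D — diminished 5th
F — diminished 7th

G# – B – D – F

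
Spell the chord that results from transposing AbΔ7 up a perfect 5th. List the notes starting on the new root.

Transposed root: Ab → Eb (perfect 5th up). So we spell Eb major seventh:
root → Eb
3rd (major 3rd) → G
5th (perfect 5th) → Bb
7th (major 7th) → D

Eb G Bb D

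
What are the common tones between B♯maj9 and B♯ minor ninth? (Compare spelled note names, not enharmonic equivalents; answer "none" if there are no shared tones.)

B# F## C##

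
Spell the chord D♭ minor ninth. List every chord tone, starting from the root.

Root D-flat, quality minor ninth:
Root: D-flat
Minor 3rd (3rd): F-flat
Perfect 5th (5th): A-flat
Minor 7th (7th): C-flat
Major 9th (9th): E-flat

D-flat  F-flat  A-flat  C-flat  E-flat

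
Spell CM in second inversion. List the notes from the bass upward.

G – C – E

In root position, CM is C–E–G.
Second inversion puts the fifth (G) in the bass.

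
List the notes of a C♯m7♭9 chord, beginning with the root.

C#, E, G#, B, D

Root C#, quality minor seventh flat nine:
- root: C#
- minor 3rd: E
- perfect 5th: G#
- minor 7th: B
- minor 9th: D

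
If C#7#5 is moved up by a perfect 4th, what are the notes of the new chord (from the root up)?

F#  A#  C##  E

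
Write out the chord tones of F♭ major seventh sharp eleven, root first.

Root F♭, quality major seventh sharp eleven:
- root: F♭
- major 3rd: A♭
- perfect 5th: C♭
- major 7th: E♭
- augmented 11th: B♭

F♭  A♭  C♭  E♭  B♭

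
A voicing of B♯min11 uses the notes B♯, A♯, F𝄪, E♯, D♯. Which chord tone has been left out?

C𝄪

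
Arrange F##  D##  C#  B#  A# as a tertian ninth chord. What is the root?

Stacking in thirds gives B# – D## – F## – A# – C#, so B# is the root — B# dominant seventh flat nine.

B#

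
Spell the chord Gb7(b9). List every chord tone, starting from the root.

G♭, B♭, D♭, F♭, A𝄫

Gb7(b9): dominant seventh flat nine on G♭.
root → G♭
3rd (major 3rd) → B♭
5th (perfect 5th) → D♭
7th (minor 7th) → F♭
9th (minor 9th) → A𝄫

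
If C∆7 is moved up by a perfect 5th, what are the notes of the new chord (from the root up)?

G, B, D, F♯

A perfect 5th up from C is G, so the new chord is G major seventh.
root → G
3rd (major 3rd) → B
5th (perfect 5th) → D
7th (major 7th) → F♯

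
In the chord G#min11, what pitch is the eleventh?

C#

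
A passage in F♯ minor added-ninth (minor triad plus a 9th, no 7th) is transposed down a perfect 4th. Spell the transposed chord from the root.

Transposed root: F♯ → C♯ (perfect 4th down). So we spell C♯ minor added-ninth:
- root: C♯
- minor 3rd: E
- perfect 5th: G♯
- major 9th: D♯

C♯  E  G♯  D♯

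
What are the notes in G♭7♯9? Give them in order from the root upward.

G♭7♯9 is a dominant seventh sharp nine built on Gb.
Gb — root
Bb — major 3rd
Db — perfect 5th
Fb — minor 7th
A — augmented 9th

Gb  Bb  Db  Fb  A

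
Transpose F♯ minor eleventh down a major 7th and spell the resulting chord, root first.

G Bb D F A C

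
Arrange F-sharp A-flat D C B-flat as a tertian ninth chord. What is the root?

B-flat

Stacking in thirds gives B-flat – D – F-sharp – A-flat – C, so B-flat is the root — B-flat dominant ninth sharp five.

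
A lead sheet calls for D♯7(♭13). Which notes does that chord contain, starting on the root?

Root D♯, quality dominant seventh flat thirteen:
Root: D♯
Major 3rd (3rd): F𝄪
Perfect 5th (5th): A♯
Minor 7th (7th): C♯
Minor 13th (13th): B

D♯, F𝄪, A♯, C♯, B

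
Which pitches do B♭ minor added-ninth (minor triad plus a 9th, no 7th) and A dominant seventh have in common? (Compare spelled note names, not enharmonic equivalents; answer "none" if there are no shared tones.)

B♭ minor added-ninth = B-flat, D-flat, F, C.
A dominant seventh = A, C-sharp, E, G.
Shared: none.

none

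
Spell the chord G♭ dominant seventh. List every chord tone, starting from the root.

Gb Bb Db Fb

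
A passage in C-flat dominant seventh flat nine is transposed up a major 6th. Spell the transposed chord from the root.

Ab – C – Eb – Gb – Bbb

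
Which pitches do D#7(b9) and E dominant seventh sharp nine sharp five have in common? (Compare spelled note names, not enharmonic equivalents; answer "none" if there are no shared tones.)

F##, E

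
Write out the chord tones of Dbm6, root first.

Db, Fb, Ab, Bb

Dbm6: minor sixth on Db.
Db — root
Fb — minor 3rd
Ab — perfect 5th
Bb — major 6th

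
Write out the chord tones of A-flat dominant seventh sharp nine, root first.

Root Ab, quality dominant seventh sharp nine:
Ab — root
C — major 3rd
Eb — perfect 5th
Gb — minor 7th
B — augmented 9th

Ab C Eb Gb B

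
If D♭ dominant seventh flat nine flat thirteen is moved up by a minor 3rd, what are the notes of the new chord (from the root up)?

F♭, A♭, C♭, E𝄫, G𝄫, D𝄫

A minor 3rd up from D♭ is F♭, so the new chord is F♭ dominant seventh flat nine flat thirteen.
Root: F♭
Major 3rd (3rd): A♭
Perfect 5th (5th): C♭
Minor 7th (7th): E𝄫
Minor 9th (9th): G𝄫
Minor 13th (13th): D𝄫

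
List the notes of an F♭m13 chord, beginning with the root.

Fb Abb Cb Ebb Gb Bbb Db

Root Fb, quality minor thirteenth:
root → Fb
3rd (minor 3rd) → Abb
5th (perfect 5th) → Cb
7th (minor 7th) → Ebb
9th (major 9th) → Gb
11th (perfect 11th) → Bbb
13th (major 13th) → Db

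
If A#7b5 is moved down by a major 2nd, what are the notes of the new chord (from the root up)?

A major 2nd down from A# is G#, so the new chord is G# dominant seventh flat five.
- root: G#
- major 3rd: B#
- diminished 5th: D
- minor 7th: F#

G#  B#  D  F#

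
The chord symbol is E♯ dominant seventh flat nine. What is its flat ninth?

F-sharp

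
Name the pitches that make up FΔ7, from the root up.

F  A  C  E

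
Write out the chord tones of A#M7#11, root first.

A#M7#11 is a major seventh sharp eleven built on A#.
A# — root
C## — major 3rd
E# — perfect 5th
G## — major 7th
D## — augmented 11th

A#, C##, E#, G##, D##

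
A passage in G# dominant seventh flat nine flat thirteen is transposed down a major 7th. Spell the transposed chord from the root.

A, C#, E, G, Bb, F

A major 7th down from G# is A, so the new chord is A dominant seventh flat nine flat thirteen.
Root: A
Major 3rd (3rd): C#
Perfect 5th (5th): E
Minor 7th (7th): G
Minor 9th (9th): Bb
Minor 13th (13th): F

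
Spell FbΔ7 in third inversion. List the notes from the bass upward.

Eb  Fb  Ab  Cb

FbΔ7 = Fb–Ab–Cb–Eb; third inversion → seventh (Eb) lowest.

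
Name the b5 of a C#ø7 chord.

Root of C#ø7 = C#. The 5th is a diminished 5th: C# up a diminished 5th → G.

G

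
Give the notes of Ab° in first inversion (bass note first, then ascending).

In root position, Ab° is A♭–C♭–E𝄫.
First inversion puts the third (C♭) in the bass.

C♭ E𝄫 A♭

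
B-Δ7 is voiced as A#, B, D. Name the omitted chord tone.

The full B-Δ7 chord is B, D, F#, A#.
Comparing with the voicing, the perfect 5th (5th) — F# — is absent.

F#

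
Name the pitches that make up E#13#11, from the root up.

E# G## B# D# F## A## C##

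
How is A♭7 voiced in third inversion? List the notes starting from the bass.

Gb  Ab  C  Eb

A♭7 = Ab–C–Eb–Gb; third inversion → seventh (Gb) lowest.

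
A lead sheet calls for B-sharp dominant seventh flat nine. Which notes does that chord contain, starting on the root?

Root B#, quality dominant seventh flat nine:
root → B#
3rd (major 3rd) → D##
5th (perfect 5th) → F##
7th (minor 7th) → A#
9th (minor 9th) → C#

B#  D##  F##  A#  C#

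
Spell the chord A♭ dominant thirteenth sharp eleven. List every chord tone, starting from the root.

A♭  C  E♭  G♭  B♭  D  F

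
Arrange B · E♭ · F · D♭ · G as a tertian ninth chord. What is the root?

Arranged so that each adjacent pair is a third by letter name: E♭ – G – B – D♭ – F.
The bottom of that stack, E♭, is the root (this is E♭ dominant ninth sharp five).

E♭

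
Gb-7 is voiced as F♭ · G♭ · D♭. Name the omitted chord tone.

The full Gb-7 chord is G♭, B𝄫, D♭, F♭.
Comparing with the voicing, the minor 3rd (3rd) — B𝄫 — is absent.

B𝄫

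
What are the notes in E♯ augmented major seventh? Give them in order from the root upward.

E♯ augmented major seventh is an augmented major seventh built on E-sharp.
E-sharp — root
G-double-sharp — major 3rd
B-double-sharp — augmented 5th
D-double-sharp — major 7th

E-sharp – G-double-sharp – B-double-sharp – D-double-sharp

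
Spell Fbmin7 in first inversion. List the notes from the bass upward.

Abb Cb Ebb Fb

Fbmin7 = Fb–Abb–Cb–Ebb; first inversion → third (Abb) lowest.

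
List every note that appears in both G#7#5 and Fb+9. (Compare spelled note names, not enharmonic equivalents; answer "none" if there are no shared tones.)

none

G#7#5 = G♯, B♯, D𝄪, F♯.
Fb+9 = F♭, A♭, C, E𝄫, G♭.
Shared: none.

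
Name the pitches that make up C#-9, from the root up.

C#, E, G#, B, D#

C#-9 is a minor ninth built on C#.
Root: C#
Minor 3rd (3rd): E
Perfect 5th (5th): G#
Minor 7th (7th): B
Major 9th (9th): D#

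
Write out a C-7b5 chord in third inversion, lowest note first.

C-7b5 = C–Eb–Gb–Bb; third inversion → seventh (Bb) lowest.

Bb – C – Eb – Gb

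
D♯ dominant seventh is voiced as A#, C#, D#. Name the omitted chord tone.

F##

The full D♯ dominant seventh chord is D#, F##, A#, C#.
Comparing with the voicing, the major 3rd (3rd) — F## — is absent.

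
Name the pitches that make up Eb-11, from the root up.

Eb – Gb – Bb – Db – F – Ab

Eb-11 is a minor eleventh built on Eb.
- root: Eb
- minor 3rd: Gb
- perfect 5th: Bb
- minor 7th: Db
- major 9th: F
- perfect 11th: Ab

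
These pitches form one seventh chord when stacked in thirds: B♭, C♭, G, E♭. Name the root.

Arranged so that each adjacent pair is a third by letter name: C♭ – E♭ – G – B♭.
The bottom of that stack, C♭, is the root (this is C♭ augmented major seventh).

C♭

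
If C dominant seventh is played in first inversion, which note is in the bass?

C dominant seventh in root position is C–E–G–Bb.
First inversion places the third in the bass, which is E.

E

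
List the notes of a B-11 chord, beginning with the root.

B D F♯ A C♯ E

Root B, quality minor eleventh:
B — root
D — minor 3rd
F♯ — perfect 5th
A — minor 7th
C♯ — major 9th
E — perfect 11th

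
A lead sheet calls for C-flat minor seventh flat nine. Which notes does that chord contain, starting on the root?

C-flat, E-double-flat, G-flat, B-double-flat, D-double-flat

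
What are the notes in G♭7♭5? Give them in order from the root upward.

Root Gb, quality dominant seventh flat five:
Gb — root
Bb — major 3rd
Dbb — diminished 5th
Fb — minor 7th

Gb, Bb, Dbb, Fb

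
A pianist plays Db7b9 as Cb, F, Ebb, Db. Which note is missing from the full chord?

Ab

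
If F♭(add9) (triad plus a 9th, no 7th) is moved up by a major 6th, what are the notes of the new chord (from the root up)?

D♭, F, A♭, E♭

A major 6th up from F♭ is D♭, so the new chord is D♭ added-ninth.
D♭ — root
F — major 3rd
A♭ — perfect 5th
E♭ — major 9th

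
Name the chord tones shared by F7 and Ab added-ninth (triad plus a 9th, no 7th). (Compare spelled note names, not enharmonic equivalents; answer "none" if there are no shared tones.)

C  Eb

F7: F A C Eb
Ab added-ninth: Ab C Eb Bb
Common to both → C, Eb.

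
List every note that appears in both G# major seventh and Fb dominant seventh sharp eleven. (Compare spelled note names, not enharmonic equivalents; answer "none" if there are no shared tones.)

none

G# major seventh = G-sharp, B-sharp, D-sharp, F-double-sharp.
Fb dominant seventh sharp eleven = F-flat, A-flat, C-flat, E-double-flat, B-flat.
Shared: none.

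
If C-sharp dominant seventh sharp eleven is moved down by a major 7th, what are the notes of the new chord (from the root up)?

D F♯ A C G♯

Transposed root: C♯ → D (major 7th down). So we spell D dominant seventh sharp eleven:
Root: D
Major 3rd (3rd): F♯
Perfect 5th (5th): A
Minor 7th (7th): C
Augmented 11th (11th): G♯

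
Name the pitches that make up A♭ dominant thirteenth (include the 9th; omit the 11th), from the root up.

A-flat, C, E-flat, G-flat, B-flat, F

A♭ dominant thirteenth: dominant thirteenth on A-flat.
root → A-flat
3rd (major 3rd) → C
5th (perfect 5th) → E-flat
7th (minor 7th) → G-flat
9th (major 9th) → B-flat
13th (major 13th) → F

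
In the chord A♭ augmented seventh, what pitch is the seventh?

G-flat

Root of A♭ augmented seventh = A-flat. The 7th is a minor 7th: A-flat up a minor 7th → G-flat.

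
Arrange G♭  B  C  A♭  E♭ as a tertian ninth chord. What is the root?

Stacking in thirds gives A♭ – C – E♭ – G♭ – B, so A♭ is the root — A♭ dominant seventh sharp nine.

A♭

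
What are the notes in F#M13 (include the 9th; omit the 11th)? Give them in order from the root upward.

F#M13: major thirteenth on F♯.
root → F♯
3rd (major 3rd) → A♯
5th (perfect 5th) → C♯
7th (major 7th) → E♯
9th (major 9th) → G♯
13th (major 13th) → D♯

F♯ – A♯ – C♯ – E♯ – G♯ – D♯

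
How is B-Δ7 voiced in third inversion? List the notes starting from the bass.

B-Δ7 = B–D–F♯–A♯; third inversion → seventh (A♯) lowest.

A♯, B, D, F♯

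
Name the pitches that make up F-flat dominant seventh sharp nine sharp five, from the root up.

F-flat A-flat C E-double-flat G

F-flat dominant seventh sharp nine sharp five is a dominant seventh sharp nine sharp five built on F-flat.
- root: F-flat
- major 3rd: A-flat
- augmented 5th: C
- minor 7th: E-double-flat
- augmented 9th: G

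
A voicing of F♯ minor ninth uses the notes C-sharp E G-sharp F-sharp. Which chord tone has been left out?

The full F♯ minor ninth chord is F-sharp, A, C-sharp, E, G-sharp.
Comparing with the voicing, the minor 3rd (3rd) — A — is absent.

A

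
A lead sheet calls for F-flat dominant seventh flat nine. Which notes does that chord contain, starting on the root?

F-flat dominant seventh flat nine: dominant seventh flat nine on F-flat.
- root: F-flat
- major 3rd: A-flat
- perfect 5th: C-flat
- minor 7th: E-double-flat
- minor 9th: G-double-flat

F-flat A-flat C-flat E-double-flat G-double-flat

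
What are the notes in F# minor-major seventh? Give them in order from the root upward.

F-sharp  A  C-sharp  E-sharp

F# minor-major seventh: minor-major seventh on F-sharp.
Root: F-sharp
Minor 3rd (3rd): A
Perfect 5th (5th): C-sharp
Major 7th (7th): E-sharp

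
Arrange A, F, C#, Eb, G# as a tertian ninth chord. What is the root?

F

Stacking in thirds gives F – A – C# – Eb – G#, so F is the root — F dominant seventh sharp nine sharp five.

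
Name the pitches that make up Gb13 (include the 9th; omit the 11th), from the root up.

G♭  B♭  D♭  F♭  A♭  E♭

Gb13 is a dominant thirteenth built on G♭.
root → G♭
3rd (major 3rd) → B♭
5th (perfect 5th) → D♭
7th (minor 7th) → F♭
9th (major 9th) → A♭
13th (major 13th) → E♭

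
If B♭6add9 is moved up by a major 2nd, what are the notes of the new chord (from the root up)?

C, E, G, A, D

B♭ up a major 2nd → C. New chord: C six-nine.
root → C
3rd (major 3rd) → E
5th (perfect 5th) → G
6th (major 6th) → A
9th (major 9th) → D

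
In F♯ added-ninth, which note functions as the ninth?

F♯ added-ninth is built on F♯; its 9th is a major 9th above the root.
A second above F uses the letter G, and the major 9th above F♯ is G♯.

G♯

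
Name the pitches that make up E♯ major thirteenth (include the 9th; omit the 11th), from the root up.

E# – G## – B# – D## – F## – C##

E♯ major thirteenth is a major thirteenth built on E#.
- root: E#
- major 3rd: G##
- perfect 5th: B#
- major 7th: D##
- major 9th: F##
- major 13th: C##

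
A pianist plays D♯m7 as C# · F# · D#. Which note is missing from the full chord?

The full D♯m7 chord is D#, F#, A#, C#.
Comparing with the voicing, the perfect 5th (5th) — A# — is absent.

A#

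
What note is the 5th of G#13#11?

D#

G#13#11 is built on G#; its 5th is a perfect 5th above the root.
A fifth above G uses the letter D, and the perfect 5th above G# is D#.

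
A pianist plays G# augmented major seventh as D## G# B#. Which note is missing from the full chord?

F##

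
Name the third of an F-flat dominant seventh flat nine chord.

F-flat dominant seventh flat nine is built on F-flat; its 3rd is a major 3rd above the root.
A third above F uses the letter A, and the major 3rd above F-flat is A-flat.

A-flat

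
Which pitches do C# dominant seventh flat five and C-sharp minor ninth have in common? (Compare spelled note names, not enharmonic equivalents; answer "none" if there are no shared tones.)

C#  B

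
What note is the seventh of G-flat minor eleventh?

Fb

Root of G-flat minor eleventh = Gb. The 7th is a minor 7th: Gb up a minor 7th → Fb.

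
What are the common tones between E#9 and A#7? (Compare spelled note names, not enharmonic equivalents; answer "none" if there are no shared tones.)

E#9: E♯ G𝄪 B♯ D♯ F𝄪
A#7: A♯ C𝄪 E♯ G♯
Common to both → E♯.

E♯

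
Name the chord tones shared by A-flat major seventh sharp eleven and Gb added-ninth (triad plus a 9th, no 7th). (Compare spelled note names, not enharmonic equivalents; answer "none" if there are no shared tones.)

A-flat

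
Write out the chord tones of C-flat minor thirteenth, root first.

C-flat, E-double-flat, G-flat, B-double-flat, D-flat, F-flat, A-flat

C-flat minor thirteenth: minor thirteenth on C-flat.
- root: C-flat
- minor 3rd: E-double-flat
- perfect 5th: G-flat
- minor 7th: B-double-flat
- major 9th: D-flat
- perfect 11th: F-flat
- major 13th: A-flat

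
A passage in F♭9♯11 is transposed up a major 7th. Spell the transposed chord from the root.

Eb G Bb Db F A

Fb up a major 7th → Eb. New chord: Eb dominant ninth sharp eleven.
Eb — root
G — major 3rd
Bb — perfect 5th
Db — minor 7th
F — major 9th
A — augmented 11th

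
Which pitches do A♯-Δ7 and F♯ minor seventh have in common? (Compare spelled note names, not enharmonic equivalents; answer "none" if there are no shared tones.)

A♯-Δ7: A# C# E# G##
F♯ minor seventh: F# A C# E
Common to both → C#.

C#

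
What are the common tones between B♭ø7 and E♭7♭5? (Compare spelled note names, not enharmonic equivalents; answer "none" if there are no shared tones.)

B♭ø7: B♭ D♭ F♭ A♭
E♭7♭5: E♭ G B𝄫 D♭
Common to both → D♭.

D♭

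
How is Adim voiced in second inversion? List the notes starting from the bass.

Eb  A  C

Adim = A–C–Eb; second inversion → fifth (Eb) lowest.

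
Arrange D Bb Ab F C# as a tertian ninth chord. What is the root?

Stacking in thirds gives Bb – D – F – Ab – C#, so Bb is the root — Bb dominant seventh sharp nine.

Bb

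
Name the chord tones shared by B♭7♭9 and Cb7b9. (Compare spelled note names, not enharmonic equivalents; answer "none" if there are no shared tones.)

Cb

B♭7♭9 = Bb, D, F, Ab, Cb.
Cb7b9 = Cb, Eb, Gb, Bbb, Dbb.
Shared: Cb.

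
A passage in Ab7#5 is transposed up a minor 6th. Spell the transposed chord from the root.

Transposed root: A♭ → F♭ (minor 6th up). So we spell F♭ augmented seventh:
Root: F♭
Major 3rd (3rd): A♭
Augmented 5th (5th): C
Minor 7th (7th): E𝄫

F♭  A♭  C  E𝄫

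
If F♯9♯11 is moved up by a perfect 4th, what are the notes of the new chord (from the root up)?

B  D♯  F♯  A  C♯  E♯

Transposed root: F♯ → B (perfect 4th up). So we spell B dominant ninth sharp eleven:
root → B
3rd (major 3rd) → D♯
5th (perfect 5th) → F♯
7th (minor 7th) → A
9th (major 9th) → C♯
11th (augmented 11th) → E♯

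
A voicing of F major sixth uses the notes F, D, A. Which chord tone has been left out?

F major sixth = F, A, C, D. The voicing lacks the 5th (perfect 5th), C.

C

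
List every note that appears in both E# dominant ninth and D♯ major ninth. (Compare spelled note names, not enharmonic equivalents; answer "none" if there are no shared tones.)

E# dominant ninth: E-sharp G-double-sharp B-sharp D-sharp F-double-sharp
D♯ major ninth: D-sharp F-double-sharp A-sharp C-double-sharp E-sharp
Common to both → E-sharp, D-sharp, F-double-sharp.

E-sharp – D-sharp – F-double-sharp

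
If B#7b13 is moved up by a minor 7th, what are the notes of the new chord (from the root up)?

A# C## E# G# F#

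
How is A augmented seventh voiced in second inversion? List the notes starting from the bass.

E#, G, A, C#

In root position, A augmented seventh is A–C#–E#–G.
Second inversion puts the fifth (E#) in the bass.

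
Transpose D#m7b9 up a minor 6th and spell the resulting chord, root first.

B D F♯ A C

D♯ up a minor 6th → B. New chord: B minor seventh flat nine.
Root: B
Minor 3rd (3rd): D
Perfect 5th (5th): F♯
Minor 7th (7th): A
Minor 9th (9th): C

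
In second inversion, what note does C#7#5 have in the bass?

G𝄪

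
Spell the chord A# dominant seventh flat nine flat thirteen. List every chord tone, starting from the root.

A-sharp C-double-sharp E-sharp G-sharp B F-sharp

A# dominant seventh flat nine flat thirteen: dominant seventh flat nine flat thirteen on A-sharp.
Root: A-sharp
Major 3rd (3rd): C-double-sharp
Perfect 5th (5th): E-sharp
Minor 7th (7th): G-sharp
Minor 9th (9th): B
Minor 13th (13th): F-sharp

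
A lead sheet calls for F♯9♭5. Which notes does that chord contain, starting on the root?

F♯ – A♯ – C – E – G♯

F♯9♭5: dominant ninth flat five on F♯.
- root: F♯
- major 3rd: A♯
- diminished 5th: C
- minor 7th: E
- major 9th: G♯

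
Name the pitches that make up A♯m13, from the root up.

A♯ – C♯ – E♯ – G♯ – B♯ – D♯ – F𝄪

A♯m13: minor thirteenth on A♯.
Root: A♯
Minor 3rd (3rd): C♯
Perfect 5th (5th): E♯
Minor 7th (7th): G♯
Major 9th (9th): B♯
Perfect 11th (11th): D♯
Major 13th (13th): F𝄪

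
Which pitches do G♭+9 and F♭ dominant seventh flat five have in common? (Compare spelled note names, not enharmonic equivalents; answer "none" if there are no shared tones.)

Fb, Ab

G♭+9: Gb Bb D Fb Ab
F♭ dominant seventh flat five: Fb Ab Cbb Ebb
Common to both → Fb, Ab.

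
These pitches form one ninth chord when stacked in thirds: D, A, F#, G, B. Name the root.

G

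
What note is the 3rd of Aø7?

Aø7 is built on A; its 3rd is a minor 3rd above the root.
A third above A uses the letter C, and the minor 3rd above A is C.

C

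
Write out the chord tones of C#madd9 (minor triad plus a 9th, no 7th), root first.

C♯, E, G♯, D♯

C#madd9: minor added-ninth on C♯.
- root: C♯
- minor 3rd: E
- perfect 5th: G♯
- major 9th: D♯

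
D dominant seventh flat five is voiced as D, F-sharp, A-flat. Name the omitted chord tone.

C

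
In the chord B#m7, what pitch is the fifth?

F##

B#m7 is built on B#; its 5th is a perfect 5th above the root.
A fifth above B uses the letter F, and the perfect 5th above B# is F##.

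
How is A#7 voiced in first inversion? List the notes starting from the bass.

In root position, A#7 is A♯–C𝄪–E♯–G♯.
First inversion puts the third (C𝄪) in the bass.

C𝄪, E♯, G♯, A♯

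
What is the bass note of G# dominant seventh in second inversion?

G# dominant seventh = G-sharp–B-sharp–D-sharp–F-sharp. Second inversion → fifth in the bass = D-sharp.

D-sharp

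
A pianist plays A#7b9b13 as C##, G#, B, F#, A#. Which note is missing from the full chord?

The full A#7b9b13 chord is A#, C##, E#, G#, B, F#.
Comparing with the voicing, the perfect 5th (5th) — E# — is absent.

E#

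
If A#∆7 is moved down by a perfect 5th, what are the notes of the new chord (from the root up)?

D#, F##, A#, C##

Transposed root: A# → D# (perfect 5th down). So we spell D# major seventh:
- root: D#
- major 3rd: F##
- perfect 5th: A#
- major 7th: C##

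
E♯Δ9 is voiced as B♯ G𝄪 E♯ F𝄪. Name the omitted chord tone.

E♯Δ9 = E♯, G𝄪, B♯, D𝄪, F𝄪. The voicing lacks the 7th (major 7th), D𝄪.

D𝄪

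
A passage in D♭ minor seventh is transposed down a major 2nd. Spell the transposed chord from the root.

Db down a major 2nd → Cb. New chord: Cb minor seventh.
Cb — root
Ebb — minor 3rd
Gb — perfect 5th
Bbb — minor 7th

Cb Ebb Gb Bbb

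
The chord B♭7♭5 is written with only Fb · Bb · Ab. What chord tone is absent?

B♭7♭5 = Bb, D, Fb, Ab. The voicing lacks the 3rd (major 3rd), D.

D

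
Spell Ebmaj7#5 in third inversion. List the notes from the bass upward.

D, Eb, G, B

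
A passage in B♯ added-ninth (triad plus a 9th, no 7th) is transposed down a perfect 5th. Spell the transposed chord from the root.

E#, G##, B#, F##

B# down a perfect 5th → E#. New chord: E# added-ninth.
Root: E#
Major 3rd (3rd): G##
Perfect 5th (5th): B#
Major 9th (9th): F##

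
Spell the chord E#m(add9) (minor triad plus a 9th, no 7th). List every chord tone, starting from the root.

Root E♯, quality minor added-ninth:
- root: E♯
- minor 3rd: G♯
- perfect 5th: B♯
- major 9th: F𝄪

E♯, G♯, B♯, F𝄪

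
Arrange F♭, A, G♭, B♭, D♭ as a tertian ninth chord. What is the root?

G♭

Arranged so that each adjacent pair is a third by letter name: G♭ – B♭ – D♭ – F♭ – A.
The bottom of that stack, G♭, is the root (this is G♭ dominant seventh sharp nine).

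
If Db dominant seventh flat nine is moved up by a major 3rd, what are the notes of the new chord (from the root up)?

F A C Eb Gb

A major 3rd up from Db is F, so the new chord is F dominant seventh flat nine.
Root: F
Major 3rd (3rd): A
Perfect 5th (5th): C
Minor 7th (7th): Eb
Minor 9th (9th): Gb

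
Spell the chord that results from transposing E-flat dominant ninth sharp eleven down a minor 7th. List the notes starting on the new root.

E♭ down a minor 7th → F. New chord: F dominant ninth sharp eleven.
F — root
A — major 3rd
C — perfect 5th
E♭ — minor 7th
G — major 9th
B — augmented 11th

F, A, C, E♭, G, B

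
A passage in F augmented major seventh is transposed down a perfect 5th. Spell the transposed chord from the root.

B-flat, D, F-sharp, A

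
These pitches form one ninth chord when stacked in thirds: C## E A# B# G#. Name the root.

Arranged so that each adjacent pair is a third by letter name: A# – C## – E – G# – B#.
The bottom of that stack, A#, is the root (this is A# dominant ninth flat five).

A#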